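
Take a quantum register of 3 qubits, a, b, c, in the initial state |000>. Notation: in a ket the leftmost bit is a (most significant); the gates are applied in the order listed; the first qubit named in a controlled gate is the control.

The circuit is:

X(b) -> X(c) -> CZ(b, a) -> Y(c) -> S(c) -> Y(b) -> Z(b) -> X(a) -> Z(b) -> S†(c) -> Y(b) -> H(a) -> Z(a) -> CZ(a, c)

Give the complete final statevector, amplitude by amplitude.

The final amplitudes are -sqrt(2)*I/2 on |010>, -sqrt(2)*I/2 on |110>, and 0 on every other basis state.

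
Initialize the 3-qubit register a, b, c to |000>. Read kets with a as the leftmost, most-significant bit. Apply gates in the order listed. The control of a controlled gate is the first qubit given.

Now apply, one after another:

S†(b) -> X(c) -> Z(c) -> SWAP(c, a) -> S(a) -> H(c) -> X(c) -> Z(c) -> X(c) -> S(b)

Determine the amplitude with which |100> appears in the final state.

|100> carries amplitude sqrt(2)*I/2 in the final state.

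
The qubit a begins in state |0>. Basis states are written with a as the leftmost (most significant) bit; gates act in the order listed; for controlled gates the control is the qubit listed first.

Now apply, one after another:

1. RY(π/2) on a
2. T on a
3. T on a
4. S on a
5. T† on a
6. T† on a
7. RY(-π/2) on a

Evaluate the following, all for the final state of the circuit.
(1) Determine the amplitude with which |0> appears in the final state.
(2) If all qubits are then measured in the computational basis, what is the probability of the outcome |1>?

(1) |0> carries amplitude 1/2 + I/2 in the final state.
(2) Outcome |1> occurs with probability 1/2.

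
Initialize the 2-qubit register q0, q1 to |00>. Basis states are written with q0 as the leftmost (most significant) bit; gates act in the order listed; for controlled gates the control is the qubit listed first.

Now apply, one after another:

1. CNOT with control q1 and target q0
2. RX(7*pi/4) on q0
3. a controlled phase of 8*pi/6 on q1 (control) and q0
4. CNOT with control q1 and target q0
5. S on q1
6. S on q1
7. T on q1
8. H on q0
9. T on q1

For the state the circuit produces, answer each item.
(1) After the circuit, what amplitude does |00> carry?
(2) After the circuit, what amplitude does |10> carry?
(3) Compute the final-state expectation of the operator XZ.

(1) The amplitude on |00> is -sqrt(2)*sqrt(sqrt(2) + 2)/4 - sqrt(2)*I*sqrt(2 - sqrt(2))/4.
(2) The final state's coefficient on |10> equals -sqrt(2)*sqrt(sqrt(2) + 2)/4 + sqrt(2)*I*sqrt(2 - sqrt(2))/4.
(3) The expectation value of XZ is sqrt(2)/2.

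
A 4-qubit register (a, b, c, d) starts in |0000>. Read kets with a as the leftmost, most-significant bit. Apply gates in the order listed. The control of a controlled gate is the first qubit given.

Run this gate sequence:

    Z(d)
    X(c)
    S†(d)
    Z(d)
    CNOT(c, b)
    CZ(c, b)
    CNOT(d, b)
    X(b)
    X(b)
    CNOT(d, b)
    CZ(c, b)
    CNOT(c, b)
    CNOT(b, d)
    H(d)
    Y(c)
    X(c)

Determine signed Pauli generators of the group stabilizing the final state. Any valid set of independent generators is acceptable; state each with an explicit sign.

One valid set of independent stabilizer generators is +IIIX, +ZIII, +IZII, -IIZI (any independent generating set of the same group is equally correct).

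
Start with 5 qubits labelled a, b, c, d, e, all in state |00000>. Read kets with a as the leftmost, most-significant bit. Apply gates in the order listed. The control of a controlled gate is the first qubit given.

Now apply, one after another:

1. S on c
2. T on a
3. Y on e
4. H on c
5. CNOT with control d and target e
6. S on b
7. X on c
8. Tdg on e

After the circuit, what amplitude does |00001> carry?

|00001> carries amplitude sqrt(2)*exp(I*pi/4)/2 in the final state.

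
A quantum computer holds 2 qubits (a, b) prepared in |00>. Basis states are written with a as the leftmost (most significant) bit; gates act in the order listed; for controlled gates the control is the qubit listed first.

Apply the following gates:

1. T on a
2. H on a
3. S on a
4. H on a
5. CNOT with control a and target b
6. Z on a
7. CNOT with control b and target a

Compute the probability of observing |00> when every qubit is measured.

A full measurement returns |00> with probability 1/2.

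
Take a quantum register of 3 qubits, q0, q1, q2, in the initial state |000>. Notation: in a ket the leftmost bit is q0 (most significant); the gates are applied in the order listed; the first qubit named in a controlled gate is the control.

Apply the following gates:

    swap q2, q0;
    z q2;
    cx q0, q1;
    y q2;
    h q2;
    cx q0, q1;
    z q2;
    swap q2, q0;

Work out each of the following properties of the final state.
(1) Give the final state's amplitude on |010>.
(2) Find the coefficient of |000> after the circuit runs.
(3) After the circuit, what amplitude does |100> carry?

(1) The amplitude on |010> is 0.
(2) The final state's coefficient on |000> equals sqrt(2)*I/2.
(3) The final state's coefficient on |100> equals sqrt(2)*I/2.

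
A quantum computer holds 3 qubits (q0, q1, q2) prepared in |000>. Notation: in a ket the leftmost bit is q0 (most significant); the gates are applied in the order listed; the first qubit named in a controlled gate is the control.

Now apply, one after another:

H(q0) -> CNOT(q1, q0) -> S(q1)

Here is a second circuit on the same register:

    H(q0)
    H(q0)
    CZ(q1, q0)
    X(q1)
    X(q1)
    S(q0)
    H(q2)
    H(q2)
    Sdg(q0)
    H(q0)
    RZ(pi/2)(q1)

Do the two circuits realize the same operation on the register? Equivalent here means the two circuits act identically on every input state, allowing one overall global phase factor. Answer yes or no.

Yes, they are equivalent — the unitaries differ by at most a global phase.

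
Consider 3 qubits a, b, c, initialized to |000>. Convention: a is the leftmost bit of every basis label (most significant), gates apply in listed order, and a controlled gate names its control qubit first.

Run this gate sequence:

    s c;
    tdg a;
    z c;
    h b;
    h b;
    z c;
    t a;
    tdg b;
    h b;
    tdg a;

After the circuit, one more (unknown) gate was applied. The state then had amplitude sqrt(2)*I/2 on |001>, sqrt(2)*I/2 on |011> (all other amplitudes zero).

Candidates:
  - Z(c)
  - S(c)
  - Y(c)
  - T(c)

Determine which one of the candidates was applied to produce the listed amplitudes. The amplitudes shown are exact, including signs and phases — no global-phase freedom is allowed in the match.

The unique candidate consistent with the amplitudes is Y(c). Key observation: gates 2-7 undo each other exactly, leaving only the rest of the circuit to track.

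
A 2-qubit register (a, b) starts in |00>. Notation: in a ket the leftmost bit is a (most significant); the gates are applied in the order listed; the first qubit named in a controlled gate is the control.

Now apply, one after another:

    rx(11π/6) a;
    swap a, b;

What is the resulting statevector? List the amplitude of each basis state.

After the circuit, the state carries amplitude -sqrt(6)/4 - sqrt(2)/4 on |00>, I*(-sqrt(6) + sqrt(2))/4 on |01>, 0 on |10>, 0 on |11>.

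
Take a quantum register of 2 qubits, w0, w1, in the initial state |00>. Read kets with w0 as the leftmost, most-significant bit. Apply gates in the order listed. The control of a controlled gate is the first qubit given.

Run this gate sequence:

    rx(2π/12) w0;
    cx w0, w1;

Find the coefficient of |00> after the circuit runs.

The amplitude on |00> is sqrt(2)/4 + sqrt(6)/4.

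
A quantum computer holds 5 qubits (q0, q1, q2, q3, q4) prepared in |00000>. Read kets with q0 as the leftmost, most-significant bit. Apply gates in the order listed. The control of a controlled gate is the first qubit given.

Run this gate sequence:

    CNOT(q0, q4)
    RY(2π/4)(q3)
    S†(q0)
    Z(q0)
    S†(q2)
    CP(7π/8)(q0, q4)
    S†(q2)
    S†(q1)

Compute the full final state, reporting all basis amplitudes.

After the circuit, the state carries amplitude sqrt(2)/2 on |00000>, sqrt(2)/2 on |00010>, and 0 on every other basis state.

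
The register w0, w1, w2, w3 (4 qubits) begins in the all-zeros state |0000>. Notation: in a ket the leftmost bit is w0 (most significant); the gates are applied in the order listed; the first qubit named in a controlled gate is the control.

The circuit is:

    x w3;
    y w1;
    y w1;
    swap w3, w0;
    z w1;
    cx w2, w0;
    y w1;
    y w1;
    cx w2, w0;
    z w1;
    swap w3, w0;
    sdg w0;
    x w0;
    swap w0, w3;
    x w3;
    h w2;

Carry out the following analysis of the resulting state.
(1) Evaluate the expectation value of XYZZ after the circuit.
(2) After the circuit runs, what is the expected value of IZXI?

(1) The observable XYZZ averages to 0. Key observation: gates 4-11 undo each other exactly, leaving only the rest of the circuit to track.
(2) The expectation value of IZXI is 1.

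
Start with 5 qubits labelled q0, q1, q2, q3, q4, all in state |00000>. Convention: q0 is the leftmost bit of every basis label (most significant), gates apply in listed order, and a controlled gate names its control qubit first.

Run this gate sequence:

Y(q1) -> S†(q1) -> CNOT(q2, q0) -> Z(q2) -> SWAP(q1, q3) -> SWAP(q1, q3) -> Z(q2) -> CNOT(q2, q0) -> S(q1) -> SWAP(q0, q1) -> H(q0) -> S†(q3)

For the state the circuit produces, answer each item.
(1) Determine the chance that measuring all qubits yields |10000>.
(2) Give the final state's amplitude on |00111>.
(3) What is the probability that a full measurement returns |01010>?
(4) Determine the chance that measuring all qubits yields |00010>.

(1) A full measurement returns |10000> with probability 1/2.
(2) The amplitude on |00111> is 0.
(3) The probability of measuring |01010> is 0.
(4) A full measurement returns |00010> with probability 0.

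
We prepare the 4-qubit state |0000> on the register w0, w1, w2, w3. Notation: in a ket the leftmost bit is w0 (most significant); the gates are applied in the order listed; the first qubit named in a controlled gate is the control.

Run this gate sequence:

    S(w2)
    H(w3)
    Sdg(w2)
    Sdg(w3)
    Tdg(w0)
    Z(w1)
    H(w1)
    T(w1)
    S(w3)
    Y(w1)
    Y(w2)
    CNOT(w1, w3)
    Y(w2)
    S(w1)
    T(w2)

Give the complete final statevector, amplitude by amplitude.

The resulting statevector has amplitude -exp(3*I*pi/4)/2 on |0000>, -exp(3*I*pi/4)/2 on |0001>, -1/2 on |0100>, -1/2 on |0101>, and 0 on every other basis state.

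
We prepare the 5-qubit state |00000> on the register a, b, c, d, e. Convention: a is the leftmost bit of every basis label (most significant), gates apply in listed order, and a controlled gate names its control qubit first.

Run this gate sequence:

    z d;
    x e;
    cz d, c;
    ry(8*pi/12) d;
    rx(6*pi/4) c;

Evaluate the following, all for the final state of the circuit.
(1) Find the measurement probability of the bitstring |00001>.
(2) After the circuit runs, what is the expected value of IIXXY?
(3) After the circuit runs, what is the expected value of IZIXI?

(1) The probability of measuring |00001> is 1/8.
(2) The observable IIXXY averages to 0.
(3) In the final state, IZIXI has expectation sqrt(3)/2.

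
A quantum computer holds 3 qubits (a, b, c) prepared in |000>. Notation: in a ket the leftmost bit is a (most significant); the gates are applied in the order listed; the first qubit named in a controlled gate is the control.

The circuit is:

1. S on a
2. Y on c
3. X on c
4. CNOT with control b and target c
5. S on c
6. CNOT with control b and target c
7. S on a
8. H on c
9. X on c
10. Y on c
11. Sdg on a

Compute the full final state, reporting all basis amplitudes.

The resulting statevector has amplitude sqrt(2)/2 on |000>, -sqrt(2)/2 on |001>, and 0 on every other basis state.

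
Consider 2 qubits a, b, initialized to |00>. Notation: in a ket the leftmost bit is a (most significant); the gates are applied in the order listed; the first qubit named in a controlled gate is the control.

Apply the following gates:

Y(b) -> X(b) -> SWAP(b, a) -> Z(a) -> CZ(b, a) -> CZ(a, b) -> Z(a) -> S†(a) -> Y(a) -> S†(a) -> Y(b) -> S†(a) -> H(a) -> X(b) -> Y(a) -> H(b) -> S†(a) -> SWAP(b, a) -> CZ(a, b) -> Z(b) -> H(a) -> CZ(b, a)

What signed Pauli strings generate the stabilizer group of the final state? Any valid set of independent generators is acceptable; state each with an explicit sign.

One valid set of independent stabilizer generators is -XY, +ZZ (any independent generating set of the same group is equally correct).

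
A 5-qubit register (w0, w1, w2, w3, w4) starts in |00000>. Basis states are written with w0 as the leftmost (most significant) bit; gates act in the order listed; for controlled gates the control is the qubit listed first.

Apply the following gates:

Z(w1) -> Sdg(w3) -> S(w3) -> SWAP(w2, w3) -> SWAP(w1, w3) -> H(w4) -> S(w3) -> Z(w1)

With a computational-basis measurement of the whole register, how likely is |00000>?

Outcome |00000> occurs with probability 1/2.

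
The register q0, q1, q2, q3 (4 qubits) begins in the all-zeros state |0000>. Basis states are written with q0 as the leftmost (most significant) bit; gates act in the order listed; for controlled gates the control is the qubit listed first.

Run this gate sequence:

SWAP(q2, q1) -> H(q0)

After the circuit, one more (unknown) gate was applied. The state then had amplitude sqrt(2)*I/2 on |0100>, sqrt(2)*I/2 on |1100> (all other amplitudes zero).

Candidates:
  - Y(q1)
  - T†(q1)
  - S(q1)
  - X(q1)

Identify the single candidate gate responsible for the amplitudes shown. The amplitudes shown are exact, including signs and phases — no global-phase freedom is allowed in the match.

The applied gate was Y(q1).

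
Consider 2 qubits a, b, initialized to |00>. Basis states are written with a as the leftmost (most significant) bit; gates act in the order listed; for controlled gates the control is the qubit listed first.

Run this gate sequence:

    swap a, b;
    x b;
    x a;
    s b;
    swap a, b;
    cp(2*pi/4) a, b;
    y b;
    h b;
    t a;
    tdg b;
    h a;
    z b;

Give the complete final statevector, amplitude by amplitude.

The resulting statevector has amplitude exp(3*I*pi/4)/2 on |00>, -I/2 on |01>, -exp(3*I*pi/4)/2 on |10>, I/2 on |11>.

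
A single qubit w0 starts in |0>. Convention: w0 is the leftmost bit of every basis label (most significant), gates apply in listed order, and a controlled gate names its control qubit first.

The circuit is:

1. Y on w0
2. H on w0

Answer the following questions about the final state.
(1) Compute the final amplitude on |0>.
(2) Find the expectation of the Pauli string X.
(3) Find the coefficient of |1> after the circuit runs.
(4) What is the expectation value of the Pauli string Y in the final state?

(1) The amplitude on |0> is sqrt(2)*I/2.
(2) In the final state, X has expectation -1.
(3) The final state's coefficient on |1> equals -sqrt(2)*I/2.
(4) The expectation value of Y is 0.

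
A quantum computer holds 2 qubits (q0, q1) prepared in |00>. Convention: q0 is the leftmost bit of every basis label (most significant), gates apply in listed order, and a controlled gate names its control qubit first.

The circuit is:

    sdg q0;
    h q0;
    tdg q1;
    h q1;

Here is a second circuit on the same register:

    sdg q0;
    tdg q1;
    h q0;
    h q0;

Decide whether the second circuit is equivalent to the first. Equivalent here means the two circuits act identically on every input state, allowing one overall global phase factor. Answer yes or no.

No — the two circuits implement different unitaries, even allowing a global phase.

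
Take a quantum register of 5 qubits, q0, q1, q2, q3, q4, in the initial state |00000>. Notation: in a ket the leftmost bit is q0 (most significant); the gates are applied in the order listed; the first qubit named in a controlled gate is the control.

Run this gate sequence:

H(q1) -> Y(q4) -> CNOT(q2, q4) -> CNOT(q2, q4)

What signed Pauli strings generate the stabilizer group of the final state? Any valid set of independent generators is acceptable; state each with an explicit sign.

The stabilizer group can be generated by +IXIII, +ZIIII, +IIZII, +IIIZI, -IIIIZ, among other valid generating sets. Key observation: gates 3-4 undo each other exactly, leaving only the rest of the circuit to track.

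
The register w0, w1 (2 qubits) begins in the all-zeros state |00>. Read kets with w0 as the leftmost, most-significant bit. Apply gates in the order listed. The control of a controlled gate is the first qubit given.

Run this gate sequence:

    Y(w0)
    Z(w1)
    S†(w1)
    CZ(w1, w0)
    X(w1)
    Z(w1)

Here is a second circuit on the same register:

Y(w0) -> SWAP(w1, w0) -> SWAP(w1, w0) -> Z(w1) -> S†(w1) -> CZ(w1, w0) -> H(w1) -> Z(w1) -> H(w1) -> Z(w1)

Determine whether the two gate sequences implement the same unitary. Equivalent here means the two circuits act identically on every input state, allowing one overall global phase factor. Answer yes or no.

Yes — the two circuits implement the same unitary up to a global phase.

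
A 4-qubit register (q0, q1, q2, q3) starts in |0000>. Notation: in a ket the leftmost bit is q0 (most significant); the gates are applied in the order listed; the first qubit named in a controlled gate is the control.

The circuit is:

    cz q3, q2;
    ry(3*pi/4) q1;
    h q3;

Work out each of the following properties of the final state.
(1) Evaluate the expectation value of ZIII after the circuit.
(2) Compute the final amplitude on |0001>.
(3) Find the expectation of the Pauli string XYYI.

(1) The expectation value of ZIII is 1.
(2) The final state's coefficient on |0001> equals sqrt(4 - 2*sqrt(2))/4.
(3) In the final state, XYYI has expectation 0.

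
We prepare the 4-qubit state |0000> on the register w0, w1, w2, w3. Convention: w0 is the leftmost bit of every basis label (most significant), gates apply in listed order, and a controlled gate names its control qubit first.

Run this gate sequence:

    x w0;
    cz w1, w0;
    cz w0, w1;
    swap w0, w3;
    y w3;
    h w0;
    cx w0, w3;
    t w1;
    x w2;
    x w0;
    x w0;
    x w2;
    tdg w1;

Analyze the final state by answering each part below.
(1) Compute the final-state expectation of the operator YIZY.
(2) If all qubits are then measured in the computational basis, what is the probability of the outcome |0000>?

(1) The observable YIZY averages to -1. Key observation: the block from step 8 through step 13 cancels to the identity and can be dropped.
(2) The probability of measuring |0000> is 1/2.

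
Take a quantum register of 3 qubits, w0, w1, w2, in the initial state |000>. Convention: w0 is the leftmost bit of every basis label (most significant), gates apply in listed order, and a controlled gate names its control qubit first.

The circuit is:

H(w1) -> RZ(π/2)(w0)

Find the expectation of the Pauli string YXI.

The observable YXI averages to 0.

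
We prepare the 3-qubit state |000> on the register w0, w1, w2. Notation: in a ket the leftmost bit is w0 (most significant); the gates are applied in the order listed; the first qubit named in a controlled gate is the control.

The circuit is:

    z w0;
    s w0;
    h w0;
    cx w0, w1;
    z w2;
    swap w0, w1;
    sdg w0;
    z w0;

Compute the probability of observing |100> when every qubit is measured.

The probability of measuring |100> is 0.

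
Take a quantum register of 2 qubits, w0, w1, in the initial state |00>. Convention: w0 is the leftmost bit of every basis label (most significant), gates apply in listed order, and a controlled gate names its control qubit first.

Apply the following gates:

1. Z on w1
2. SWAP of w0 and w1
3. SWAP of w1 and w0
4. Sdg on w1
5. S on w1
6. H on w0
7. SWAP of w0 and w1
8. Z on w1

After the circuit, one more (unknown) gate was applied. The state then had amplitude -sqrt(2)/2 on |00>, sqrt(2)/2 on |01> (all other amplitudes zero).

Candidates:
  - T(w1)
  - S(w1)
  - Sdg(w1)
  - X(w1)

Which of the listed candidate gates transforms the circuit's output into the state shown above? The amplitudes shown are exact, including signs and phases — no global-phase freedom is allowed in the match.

The unique candidate consistent with the amplitudes is X(w1).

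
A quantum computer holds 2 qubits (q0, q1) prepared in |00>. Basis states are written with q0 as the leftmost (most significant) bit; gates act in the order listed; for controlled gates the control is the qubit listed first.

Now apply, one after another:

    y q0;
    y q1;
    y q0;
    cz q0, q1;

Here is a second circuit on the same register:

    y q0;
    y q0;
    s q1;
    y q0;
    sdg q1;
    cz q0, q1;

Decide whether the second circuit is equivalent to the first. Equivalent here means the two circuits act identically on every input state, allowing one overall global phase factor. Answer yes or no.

No: there is an input state on which the two circuits produce genuinely different outputs (not merely differing by a phase).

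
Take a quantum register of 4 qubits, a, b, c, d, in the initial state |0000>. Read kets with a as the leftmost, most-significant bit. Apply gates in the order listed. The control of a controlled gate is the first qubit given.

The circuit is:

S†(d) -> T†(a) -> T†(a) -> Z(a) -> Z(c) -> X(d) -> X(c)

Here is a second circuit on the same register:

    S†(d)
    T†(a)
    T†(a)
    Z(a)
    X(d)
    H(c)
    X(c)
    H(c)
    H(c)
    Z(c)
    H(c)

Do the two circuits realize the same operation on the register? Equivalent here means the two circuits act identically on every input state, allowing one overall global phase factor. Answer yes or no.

Yes: on every input state the two circuits agree up to one overall phase factor.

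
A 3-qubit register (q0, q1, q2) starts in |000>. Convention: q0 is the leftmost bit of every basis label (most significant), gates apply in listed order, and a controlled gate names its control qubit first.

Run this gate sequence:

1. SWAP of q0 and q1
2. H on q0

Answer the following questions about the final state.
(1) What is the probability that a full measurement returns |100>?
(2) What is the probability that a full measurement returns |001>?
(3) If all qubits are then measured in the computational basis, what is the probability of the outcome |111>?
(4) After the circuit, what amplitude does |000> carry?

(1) A full measurement returns |100> with probability 1/2.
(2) The probability of measuring |001> is 0.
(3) A full measurement returns |111> with probability 0.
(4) The amplitude on |000> is sqrt(2)/2.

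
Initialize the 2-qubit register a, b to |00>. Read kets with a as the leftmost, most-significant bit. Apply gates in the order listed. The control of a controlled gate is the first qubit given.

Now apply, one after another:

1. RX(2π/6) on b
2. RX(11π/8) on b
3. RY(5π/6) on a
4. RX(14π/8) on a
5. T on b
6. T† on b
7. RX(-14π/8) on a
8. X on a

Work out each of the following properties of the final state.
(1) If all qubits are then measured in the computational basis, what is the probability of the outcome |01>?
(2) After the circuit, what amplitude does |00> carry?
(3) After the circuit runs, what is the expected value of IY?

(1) Outcome |01> occurs with probability -sqrt(3*sqrt(2) + 6)/16 - 3*sqrt(sqrt(2) + 2)/32 + sqrt(6 - 3*sqrt(2))/32 + sqrt(2 - sqrt(2))/16 + sqrt(3)/8 + 1/4.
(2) The amplitude on |00> is -(sqrt(2) + sqrt(6))*sin(17*pi/48)/4.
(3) In the final state, IY has expectation sqrt(6 - 3*sqrt(2))/4 + sqrt(sqrt(2) + 2)/4.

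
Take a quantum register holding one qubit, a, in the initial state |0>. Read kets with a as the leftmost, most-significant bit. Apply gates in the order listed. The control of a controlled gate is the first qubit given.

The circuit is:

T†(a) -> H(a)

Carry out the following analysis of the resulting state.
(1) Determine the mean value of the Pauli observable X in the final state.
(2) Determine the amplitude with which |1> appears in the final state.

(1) The expectation value of X is 1.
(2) The amplitude on |1> is sqrt(2)/2.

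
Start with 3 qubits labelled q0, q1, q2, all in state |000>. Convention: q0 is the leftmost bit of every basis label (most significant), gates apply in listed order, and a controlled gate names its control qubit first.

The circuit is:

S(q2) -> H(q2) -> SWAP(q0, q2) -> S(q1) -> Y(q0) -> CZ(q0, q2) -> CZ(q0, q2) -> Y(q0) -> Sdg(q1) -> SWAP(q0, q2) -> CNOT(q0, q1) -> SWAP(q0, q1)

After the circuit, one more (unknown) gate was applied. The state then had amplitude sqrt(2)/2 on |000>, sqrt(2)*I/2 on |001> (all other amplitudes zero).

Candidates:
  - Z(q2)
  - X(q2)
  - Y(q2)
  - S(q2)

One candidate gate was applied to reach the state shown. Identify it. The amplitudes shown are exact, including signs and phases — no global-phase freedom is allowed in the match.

The applied gate was S(q2).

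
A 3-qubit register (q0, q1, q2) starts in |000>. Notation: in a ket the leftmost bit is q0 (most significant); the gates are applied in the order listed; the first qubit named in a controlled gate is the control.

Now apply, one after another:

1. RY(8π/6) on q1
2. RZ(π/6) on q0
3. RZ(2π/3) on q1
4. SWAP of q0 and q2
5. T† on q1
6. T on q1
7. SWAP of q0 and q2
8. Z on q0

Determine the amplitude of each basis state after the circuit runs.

The final amplitudes are exp(7*I*pi/12)/2 on |000>, sqrt(3)*exp(I*pi/4)/2 on |010>, and 0 on every other basis state. Key observation: the block from step 4 through step 7 cancels to the identity and can be dropped.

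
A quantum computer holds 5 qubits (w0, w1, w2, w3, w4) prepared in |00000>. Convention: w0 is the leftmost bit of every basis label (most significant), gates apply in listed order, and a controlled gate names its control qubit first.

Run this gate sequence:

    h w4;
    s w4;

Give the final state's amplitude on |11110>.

|11110> carries amplitude 0 in the final state.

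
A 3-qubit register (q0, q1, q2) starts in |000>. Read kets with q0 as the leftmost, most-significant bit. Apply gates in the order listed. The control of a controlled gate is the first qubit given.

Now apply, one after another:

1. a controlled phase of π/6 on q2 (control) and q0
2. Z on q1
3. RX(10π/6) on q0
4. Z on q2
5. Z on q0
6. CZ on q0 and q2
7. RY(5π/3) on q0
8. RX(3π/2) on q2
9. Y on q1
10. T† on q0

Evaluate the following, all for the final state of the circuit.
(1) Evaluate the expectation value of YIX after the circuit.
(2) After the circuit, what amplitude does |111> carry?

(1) The observable YIX averages to 0.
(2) The amplitude on |111> is -sqrt(3)/4.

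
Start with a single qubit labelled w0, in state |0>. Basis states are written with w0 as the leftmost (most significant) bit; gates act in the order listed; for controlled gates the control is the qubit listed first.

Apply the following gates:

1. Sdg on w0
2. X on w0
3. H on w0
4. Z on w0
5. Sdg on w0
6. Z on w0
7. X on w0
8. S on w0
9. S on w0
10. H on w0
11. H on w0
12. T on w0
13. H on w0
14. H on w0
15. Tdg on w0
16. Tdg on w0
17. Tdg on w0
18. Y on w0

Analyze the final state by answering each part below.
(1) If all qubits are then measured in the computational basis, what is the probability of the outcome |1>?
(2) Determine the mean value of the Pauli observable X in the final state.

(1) A full measurement returns |1> with probability 1/2.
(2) The expectation value of X is -1.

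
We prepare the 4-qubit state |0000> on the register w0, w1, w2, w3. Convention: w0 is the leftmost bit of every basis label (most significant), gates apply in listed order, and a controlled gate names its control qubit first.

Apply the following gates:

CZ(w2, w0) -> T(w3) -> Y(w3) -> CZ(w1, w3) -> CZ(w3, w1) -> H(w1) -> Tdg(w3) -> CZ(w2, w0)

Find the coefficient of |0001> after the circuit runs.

The final state's coefficient on |0001> equals sqrt(2)*exp(I*pi/4)/2.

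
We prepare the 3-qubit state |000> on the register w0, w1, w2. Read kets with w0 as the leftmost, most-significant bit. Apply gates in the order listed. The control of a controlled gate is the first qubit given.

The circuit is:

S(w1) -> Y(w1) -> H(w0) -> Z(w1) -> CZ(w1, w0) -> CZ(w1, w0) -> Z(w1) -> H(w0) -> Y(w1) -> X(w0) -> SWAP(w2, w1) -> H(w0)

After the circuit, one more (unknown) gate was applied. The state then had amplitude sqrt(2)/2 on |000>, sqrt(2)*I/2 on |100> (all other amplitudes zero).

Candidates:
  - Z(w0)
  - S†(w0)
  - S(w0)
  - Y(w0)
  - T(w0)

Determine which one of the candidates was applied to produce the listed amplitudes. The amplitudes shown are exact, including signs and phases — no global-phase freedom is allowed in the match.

The unique candidate consistent with the amplitudes is S†(w0). Key observation: the block from step 2 through step 9 cancels to the identity and can be dropped.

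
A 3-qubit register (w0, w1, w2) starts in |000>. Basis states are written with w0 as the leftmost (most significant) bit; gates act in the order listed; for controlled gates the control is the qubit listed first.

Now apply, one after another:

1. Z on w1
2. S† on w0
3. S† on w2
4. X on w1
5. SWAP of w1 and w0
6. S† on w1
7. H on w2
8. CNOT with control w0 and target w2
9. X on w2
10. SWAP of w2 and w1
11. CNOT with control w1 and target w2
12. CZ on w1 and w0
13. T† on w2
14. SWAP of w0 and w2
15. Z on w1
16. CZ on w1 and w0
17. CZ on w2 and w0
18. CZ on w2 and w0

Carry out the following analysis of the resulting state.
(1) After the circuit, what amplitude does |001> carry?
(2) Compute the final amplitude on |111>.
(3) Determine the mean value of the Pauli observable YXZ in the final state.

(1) |001> carries amplitude sqrt(2)/2 in the final state.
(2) The amplitude on |111> is sqrt(2)*exp(3*I*pi/4)/2.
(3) The observable YXZ averages to -sqrt(2)/2.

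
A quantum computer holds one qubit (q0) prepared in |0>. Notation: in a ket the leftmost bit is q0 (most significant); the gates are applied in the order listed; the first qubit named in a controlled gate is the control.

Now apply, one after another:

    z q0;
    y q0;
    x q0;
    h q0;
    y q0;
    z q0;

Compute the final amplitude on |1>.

The amplitude on |1> is sqrt(2)/2.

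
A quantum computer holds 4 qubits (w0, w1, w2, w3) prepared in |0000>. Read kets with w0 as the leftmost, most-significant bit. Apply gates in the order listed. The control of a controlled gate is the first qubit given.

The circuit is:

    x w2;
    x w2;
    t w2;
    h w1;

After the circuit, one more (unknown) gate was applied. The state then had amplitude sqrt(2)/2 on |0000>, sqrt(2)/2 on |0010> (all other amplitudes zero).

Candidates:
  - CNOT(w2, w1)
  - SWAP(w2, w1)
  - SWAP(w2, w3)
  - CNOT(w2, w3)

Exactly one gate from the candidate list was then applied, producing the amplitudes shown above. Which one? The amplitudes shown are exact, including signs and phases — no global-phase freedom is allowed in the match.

The applied gate was SWAP(w2, w1). Key observation: gates 1-2 undo each other exactly, leaving only the rest of the circuit to track.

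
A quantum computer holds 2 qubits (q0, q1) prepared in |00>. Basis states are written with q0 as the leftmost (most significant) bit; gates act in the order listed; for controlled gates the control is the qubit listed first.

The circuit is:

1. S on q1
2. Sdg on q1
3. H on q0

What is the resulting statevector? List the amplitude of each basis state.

After the circuit, the state carries amplitude sqrt(2)/2 on |00>, 0 on |01>, sqrt(2)/2 on |10>, 0 on |11>.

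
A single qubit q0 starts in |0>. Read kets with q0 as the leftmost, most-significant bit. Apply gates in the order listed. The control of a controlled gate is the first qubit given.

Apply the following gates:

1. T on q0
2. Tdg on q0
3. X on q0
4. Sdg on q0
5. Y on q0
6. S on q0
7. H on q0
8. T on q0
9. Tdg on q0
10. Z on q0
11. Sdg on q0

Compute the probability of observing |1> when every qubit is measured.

Outcome |1> occurs with probability 1/2.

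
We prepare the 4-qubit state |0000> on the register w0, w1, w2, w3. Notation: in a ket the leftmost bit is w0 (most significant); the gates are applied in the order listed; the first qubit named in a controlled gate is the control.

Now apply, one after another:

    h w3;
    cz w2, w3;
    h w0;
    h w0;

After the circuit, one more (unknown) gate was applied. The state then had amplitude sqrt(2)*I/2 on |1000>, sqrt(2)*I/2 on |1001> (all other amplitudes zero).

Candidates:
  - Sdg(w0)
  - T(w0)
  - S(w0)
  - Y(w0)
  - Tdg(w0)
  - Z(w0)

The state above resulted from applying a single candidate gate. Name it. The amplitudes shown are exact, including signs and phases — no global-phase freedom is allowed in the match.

It was Y(w0) that produced the state shown. Key observation: steps 3-4 multiply out to the identity, so the circuit reduces to the remaining gates.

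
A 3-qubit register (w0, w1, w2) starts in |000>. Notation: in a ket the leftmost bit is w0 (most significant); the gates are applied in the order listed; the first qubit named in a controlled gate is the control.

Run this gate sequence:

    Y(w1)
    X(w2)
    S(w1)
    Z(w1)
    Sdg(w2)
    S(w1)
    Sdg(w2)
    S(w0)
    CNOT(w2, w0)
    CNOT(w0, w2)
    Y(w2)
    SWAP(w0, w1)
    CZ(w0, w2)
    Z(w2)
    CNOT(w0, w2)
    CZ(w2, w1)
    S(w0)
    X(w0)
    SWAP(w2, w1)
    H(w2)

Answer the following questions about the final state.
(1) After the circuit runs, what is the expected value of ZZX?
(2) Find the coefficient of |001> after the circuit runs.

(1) In the final state, ZZX has expectation -1.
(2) The amplitude on |001> is -sqrt(2)*I/2.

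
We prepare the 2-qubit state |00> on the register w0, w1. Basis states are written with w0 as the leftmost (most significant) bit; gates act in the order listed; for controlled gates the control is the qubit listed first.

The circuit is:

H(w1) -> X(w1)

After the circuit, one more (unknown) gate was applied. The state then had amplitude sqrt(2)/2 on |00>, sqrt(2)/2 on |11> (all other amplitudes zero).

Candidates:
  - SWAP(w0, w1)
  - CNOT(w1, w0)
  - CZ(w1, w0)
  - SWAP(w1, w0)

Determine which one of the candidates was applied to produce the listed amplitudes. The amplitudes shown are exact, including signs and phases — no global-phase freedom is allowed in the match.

It was CNOT(w1, w0) that produced the state shown.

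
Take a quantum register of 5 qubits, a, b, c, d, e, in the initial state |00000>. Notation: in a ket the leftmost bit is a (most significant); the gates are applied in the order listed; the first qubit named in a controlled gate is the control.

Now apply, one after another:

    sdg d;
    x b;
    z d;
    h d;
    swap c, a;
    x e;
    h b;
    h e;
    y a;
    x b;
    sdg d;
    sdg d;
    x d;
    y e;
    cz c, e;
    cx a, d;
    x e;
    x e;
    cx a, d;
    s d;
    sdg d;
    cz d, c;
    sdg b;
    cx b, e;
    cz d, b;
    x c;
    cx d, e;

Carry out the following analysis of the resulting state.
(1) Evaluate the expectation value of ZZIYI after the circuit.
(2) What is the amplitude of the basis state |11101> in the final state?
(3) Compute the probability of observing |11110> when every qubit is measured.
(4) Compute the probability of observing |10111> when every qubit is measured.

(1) The observable ZZIYI averages to 0. Key observation: steps 16-19 multiply out to the identity, so the circuit reduces to the remaining gates.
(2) The amplitude on |11101> is -sqrt(2)*I/4.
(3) The probability of measuring |11110> is 1/8.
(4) Outcome |10111> occurs with probability 1/8.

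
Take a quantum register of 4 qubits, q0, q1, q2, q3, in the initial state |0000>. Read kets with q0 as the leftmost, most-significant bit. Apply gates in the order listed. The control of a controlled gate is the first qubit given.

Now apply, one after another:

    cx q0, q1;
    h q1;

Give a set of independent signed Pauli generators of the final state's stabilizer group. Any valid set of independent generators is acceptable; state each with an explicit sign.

One valid set of independent stabilizer generators is +IXII, +ZIII, +IIZI, +IIIZ (any independent generating set of the same group is equally correct).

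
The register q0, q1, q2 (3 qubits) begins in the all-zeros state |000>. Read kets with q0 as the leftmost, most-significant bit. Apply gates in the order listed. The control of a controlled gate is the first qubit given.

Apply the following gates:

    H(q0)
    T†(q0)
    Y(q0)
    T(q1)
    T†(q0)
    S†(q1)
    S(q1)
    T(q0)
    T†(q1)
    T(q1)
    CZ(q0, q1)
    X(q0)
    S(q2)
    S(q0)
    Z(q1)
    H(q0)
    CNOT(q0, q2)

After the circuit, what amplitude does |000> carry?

The amplitude on |000> is -exp(3*I*pi/4)/2 + I/2.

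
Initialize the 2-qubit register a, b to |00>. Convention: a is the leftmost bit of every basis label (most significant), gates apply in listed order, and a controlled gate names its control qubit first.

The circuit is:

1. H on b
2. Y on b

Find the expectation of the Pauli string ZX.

The expectation value of ZX is -1.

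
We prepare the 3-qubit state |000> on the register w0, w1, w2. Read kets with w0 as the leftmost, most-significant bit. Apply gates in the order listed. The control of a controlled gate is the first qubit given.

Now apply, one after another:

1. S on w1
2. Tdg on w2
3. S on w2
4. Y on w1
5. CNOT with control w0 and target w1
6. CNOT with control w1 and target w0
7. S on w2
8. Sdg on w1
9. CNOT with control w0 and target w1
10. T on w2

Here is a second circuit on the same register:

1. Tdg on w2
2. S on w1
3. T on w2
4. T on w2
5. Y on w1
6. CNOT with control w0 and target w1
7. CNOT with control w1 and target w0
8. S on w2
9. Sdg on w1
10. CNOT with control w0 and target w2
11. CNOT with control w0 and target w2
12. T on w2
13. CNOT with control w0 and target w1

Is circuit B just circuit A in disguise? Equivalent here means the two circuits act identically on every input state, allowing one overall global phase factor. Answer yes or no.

Yes — the two circuits implement the same unitary up to a global phase.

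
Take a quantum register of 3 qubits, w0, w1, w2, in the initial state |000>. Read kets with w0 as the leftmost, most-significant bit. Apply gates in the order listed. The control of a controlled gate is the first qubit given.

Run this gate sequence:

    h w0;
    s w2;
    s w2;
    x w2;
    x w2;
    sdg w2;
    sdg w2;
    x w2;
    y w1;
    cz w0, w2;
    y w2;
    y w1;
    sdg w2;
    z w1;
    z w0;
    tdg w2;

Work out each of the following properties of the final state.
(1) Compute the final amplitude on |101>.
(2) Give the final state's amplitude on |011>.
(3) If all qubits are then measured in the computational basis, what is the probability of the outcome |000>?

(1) |101> carries amplitude 0 in the final state. Key observation: gates 2-7 undo each other exactly, leaving only the rest of the circuit to track.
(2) The final state's coefficient on |011> equals 0.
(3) The probability of measuring |000> is 1/2.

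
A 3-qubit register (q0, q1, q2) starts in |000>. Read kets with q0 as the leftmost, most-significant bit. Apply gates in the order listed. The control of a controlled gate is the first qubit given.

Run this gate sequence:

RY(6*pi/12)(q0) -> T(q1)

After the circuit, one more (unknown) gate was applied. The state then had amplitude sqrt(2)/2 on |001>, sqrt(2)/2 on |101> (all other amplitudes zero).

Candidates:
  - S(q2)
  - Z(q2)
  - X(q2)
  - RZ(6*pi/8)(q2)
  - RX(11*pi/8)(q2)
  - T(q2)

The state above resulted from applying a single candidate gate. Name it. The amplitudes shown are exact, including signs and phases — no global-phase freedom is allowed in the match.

It was X(q2) that produced the state shown.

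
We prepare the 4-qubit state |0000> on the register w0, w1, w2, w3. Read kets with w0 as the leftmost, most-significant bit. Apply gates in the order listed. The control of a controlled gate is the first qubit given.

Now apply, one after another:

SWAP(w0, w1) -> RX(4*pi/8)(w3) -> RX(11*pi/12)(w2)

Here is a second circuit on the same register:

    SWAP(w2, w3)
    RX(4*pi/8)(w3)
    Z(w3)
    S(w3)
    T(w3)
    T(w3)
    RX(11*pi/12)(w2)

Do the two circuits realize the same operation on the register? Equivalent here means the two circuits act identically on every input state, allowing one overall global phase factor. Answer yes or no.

No: there is an input state on which the two circuits produce genuinely different outputs (not merely differing by a phase).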